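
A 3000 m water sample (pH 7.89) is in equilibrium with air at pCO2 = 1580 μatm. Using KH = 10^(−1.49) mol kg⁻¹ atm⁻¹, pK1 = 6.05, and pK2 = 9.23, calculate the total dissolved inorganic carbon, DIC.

[CO2*] = KH · pCO2 = 10^(−1.49) × 1580×10^-6 = 5.113×10^-5 mol/kg
α₀ = 1/(1 + K1/[H⁺] + K1K2/[H⁺]²) = 1/(1 + 10^+1.84 + 10^+0.50) = 0.01363
DIC = [CO2*]/α₀ = 5.113×10^-5 / 0.01363 = 3.75 mmol/kg

DIC = 3.75 mmol/kg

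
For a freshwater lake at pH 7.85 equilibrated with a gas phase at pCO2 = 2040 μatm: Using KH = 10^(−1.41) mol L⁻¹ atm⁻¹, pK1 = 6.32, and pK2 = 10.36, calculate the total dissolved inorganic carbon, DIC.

DIC = 2.78 mmol/L

[CO2*] = KH · pCO2 = 10^(−1.41) × 2040×10^-6 = 7.937×10^-5 mol/L
α₀ = 1/(1 + K1/[H⁺] + K1K2/[H⁺]²) = 1/(1 + 10^+1.53 + 10^-0.98) = 0.02858
DIC = [CO2*]/α₀ = 7.937×10^-5 / 0.02858 = 2.78 mmol/L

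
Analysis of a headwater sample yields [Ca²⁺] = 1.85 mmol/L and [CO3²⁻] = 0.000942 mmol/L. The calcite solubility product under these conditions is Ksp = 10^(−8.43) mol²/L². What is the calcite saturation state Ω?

Ksp = 10^(−8.43) = 3.715×10^-9
Ω = [Ca²⁺][CO3²⁻]/Ksp = (1.85×10^-3)(0.000942×10^-3) / 3.715×10^-9 = 0.469

Ω = 0.469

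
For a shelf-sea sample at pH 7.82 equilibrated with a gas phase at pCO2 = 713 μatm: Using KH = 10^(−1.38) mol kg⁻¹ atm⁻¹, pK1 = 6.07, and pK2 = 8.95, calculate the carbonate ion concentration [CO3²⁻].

[CO2*] = KH · pCO2 = 10^(−1.38) × 713×10^-6 = 2.972×10^-5 mol/kg
α₀ = 1/(1 + K1/[H⁺] + K1K2/[H⁺]²) = 1/(1 + 10^+1.75 + 10^+0.62) = 0.01629
DIC = [CO2*]/α₀ = 2.972×10^-5 / 0.01629 = 1.825 mmol/kg
[CO3²⁻] = α₂·DIC; α₂ = 0.06789, so [CO3²⁻] = 0.06789 × 1.825 = 0.124 mmol/kg

[CO3²⁻] = 0.124 mmol/kg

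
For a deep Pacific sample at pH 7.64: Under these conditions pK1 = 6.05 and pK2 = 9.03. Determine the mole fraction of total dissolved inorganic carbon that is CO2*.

α₀ = 0.0241

α₀ = 1 / (1 + K1/[H⁺] + K1K2/[H⁺]²) = 1 / (1 + 10^+1.59 + 10^+0.20)
   = 1 / (1 + 38.905 + 1.5849) = 1/41.489 = 0.02410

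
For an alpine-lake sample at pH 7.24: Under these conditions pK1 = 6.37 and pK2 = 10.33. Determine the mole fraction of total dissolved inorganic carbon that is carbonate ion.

α₂ = 0.000716

α₂ = 1 / (1 + [H⁺]/K2 + [H⁺]²/(K1K2)) = 1 / (1 + 10^+3.09 + 10^+2.22)
   = 1 / (1 + 1230.3 + 165.96) = 1/1397.2 = 0.0007157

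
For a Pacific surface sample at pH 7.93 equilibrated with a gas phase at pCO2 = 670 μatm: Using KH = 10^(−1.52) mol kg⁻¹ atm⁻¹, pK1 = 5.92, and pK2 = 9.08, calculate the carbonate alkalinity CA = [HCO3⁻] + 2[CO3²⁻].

CA = 2.36 mmol/kg

[CO2*] = KH · pCO2 = 10^(−1.52) × 670×10^-6 = 2.023×10^-5 mol/kg
α₀ = 1/(1 + K1/[H⁺] + K1K2/[H⁺]²) = 1/(1 + 10^+2.01 + 10^+0.86) = 0.009044
DIC = [CO2*]/α₀ = 2.023×10^-5 / 0.009044 = 2.237 mmol/kg
CA = (α₁ + 2α₂)·DIC = (0.9254 + 2×0.06552) × 2.237 = 2.36 mmol/kg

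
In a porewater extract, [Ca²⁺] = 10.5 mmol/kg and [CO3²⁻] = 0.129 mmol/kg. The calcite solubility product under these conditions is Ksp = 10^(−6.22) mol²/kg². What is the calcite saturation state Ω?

Ω = 2.25

Ksp = 10^(−6.22) = 6.026×10^-7
Ω = [Ca²⁺][CO3²⁻]/Ksp = (10.5×10^-3)(0.129×10^-3) / 6.026×10^-7 = 2.25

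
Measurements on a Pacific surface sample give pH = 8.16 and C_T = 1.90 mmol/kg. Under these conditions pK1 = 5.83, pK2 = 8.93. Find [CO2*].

α₀ = 1 / (1 + K1/[H⁺] + K1K2/[H⁺]²) = 1 / (1 + 10^+2.33 + 10^+1.56)
   = 1 / (1 + 213.80 + 36.308) = 1/251.10 = 0.003982
[CO2*] = α₀ × DIC = 0.003982 × 1.90 = 0.00757 mmol/kg = 7.57 μmol/kg

[CO2*] = 7.57 μmol/kg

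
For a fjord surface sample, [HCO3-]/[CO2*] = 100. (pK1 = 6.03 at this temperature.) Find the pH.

From K1 = [H⁺][HCO3-]/[CO2*]:  pH = pK1 + log₁₀([HCO3-]/[CO2*])
log₁₀(100) = +2.000
pH = 6.03 + (+2.000) = 8.03

pH = 8.03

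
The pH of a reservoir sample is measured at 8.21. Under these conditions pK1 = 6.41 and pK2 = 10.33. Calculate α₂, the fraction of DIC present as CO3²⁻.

α₂ = 0.00741

α₂ = 1 / (1 + [H⁺]/K2 + [H⁺]²/(K1K2)) = 1 / (1 + 10^+2.12 + 10^+0.32)
   = 1 / (1 + 131.83 + 2.0893) = 1/134.91 = 0.007412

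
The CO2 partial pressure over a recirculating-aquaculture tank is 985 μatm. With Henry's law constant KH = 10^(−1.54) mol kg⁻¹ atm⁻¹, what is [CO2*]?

KH = 10^(−1.54) = 2.884×10^-2 mol kg⁻¹ atm⁻¹
[CO2*] = KH · pCO2 = 2.884×10^-2 × 985×10^-6 atm = 2.84×10^-5 mol/kg

[CO2*] = 28.4 μmol/kg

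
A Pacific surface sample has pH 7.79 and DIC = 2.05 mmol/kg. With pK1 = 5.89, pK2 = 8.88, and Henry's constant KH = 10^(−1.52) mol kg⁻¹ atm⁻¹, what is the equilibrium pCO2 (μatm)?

α₀ = 1 / (1 + K1/[H⁺] + K1K2/[H⁺]²) = 1 / (1 + 10^+1.90 + 10^+0.81)
   = 1 / (1 + 79.433 + 6.4565) = 1/86.889 = 0.01151
[CO2*] = α₀ × DIC = 0.01151 × 2.05 = 0.02359 mmol/kg
pCO2 = [CO2*]/KH = 2.359×10^-5 / 3.020×10^-2 = 781 μatm

pCO2 = 781 μatm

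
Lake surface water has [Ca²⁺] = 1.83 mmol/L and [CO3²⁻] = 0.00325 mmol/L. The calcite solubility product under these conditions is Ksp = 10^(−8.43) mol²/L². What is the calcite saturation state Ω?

Ksp = 10^(−8.43) = 3.715×10^-9
Ω = [Ca²⁺][CO3²⁻]/Ksp = (1.83×10^-3)(0.00325×10^-3) / 3.715×10^-9 = 1.60

Ω = 1.60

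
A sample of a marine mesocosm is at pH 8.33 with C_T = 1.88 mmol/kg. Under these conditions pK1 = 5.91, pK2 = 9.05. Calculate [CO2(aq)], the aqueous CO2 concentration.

α₀ = 1 / (1 + K1/[H⁺] + K1K2/[H⁺]²) = 1 / (1 + 10^+2.42 + 10^+1.70)
   = 1 / (1 + 263.03 + 50.119) = 1/314.15 = 0.003183
[CO2*] = α₀ × DIC = 0.003183 × 1.88 = 0.00598 mmol/kg = 5.98 μmol/kg

[CO2*] = 5.98 μmol/kg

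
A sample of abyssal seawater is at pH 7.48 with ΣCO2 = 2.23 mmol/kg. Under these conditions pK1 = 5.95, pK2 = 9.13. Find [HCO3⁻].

[HCO3⁻] = 2.12 mmol/kg

α₁ = 1 / (1 + [H⁺]/K1 + K2/[H⁺]) = 1 / (1 + 10^-1.53 + 10^-1.65)
   = 1 / (1 + 0.029512 + 0.022387) = 1/1.0519 = 0.9507
[HCO3⁻] = α₁ × DIC = 0.9507 × 2.23 = 2.12 mmol/kg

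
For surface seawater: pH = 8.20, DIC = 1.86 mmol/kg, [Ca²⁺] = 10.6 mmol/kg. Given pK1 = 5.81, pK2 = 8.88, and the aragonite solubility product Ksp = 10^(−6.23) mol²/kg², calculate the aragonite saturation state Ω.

α₂ = 1 / (1 + [H⁺]/K2 + [H⁺]²/(K1K2)) = 1 / (1 + 10^+0.68 + 10^-1.71)
   = 1 / (1 + 4.7863 + 0.019498) = 1/5.8058 = 0.1722
[CO3²⁻] = α₂ × DIC = 0.1722 × 1.86 = 0.3204 mmol/kg
Ksp = 10^(−6.23) = 5.888×10^-7
Ω = [Ca²⁺][CO3²⁻]/Ksp = (10.6×10^-3)(3.204×10^-4) / 5.888×10^-7 = 5.77

Ω = 5.77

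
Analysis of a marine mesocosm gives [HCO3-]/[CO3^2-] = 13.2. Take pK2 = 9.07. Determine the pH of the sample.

pH = 7.95

From K2 = [H⁺][CO3^2-]/[HCO3-]:  pH = pK2 − log₁₀([HCO3-]/[CO3^2-])
log₁₀(13.2) = +1.121
pH = 9.07 − (+1.121) = 7.95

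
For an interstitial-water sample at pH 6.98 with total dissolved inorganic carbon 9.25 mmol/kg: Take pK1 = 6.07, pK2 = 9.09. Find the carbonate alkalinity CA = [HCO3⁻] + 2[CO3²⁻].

CA = [HCO3⁻] + 2[CO3²⁻] = (α₁ + 2α₂)·DIC
At pH 6.98: [H⁺]/K1 = 10^-0.91 = 0.12303, K2/[H⁺] = 10^-2.11 = 0.0077625
α₁ = 1/(1 + 0.12303 + 0.0077625) = 1/1.1308 = 0.8843; α₂ = α₁·K2/[H⁺] = 0.006865
α₁ + 2α₂ = 0.8981
CA = 0.8981 × 9.25 = 8.31 mmol/kg

CA = 8.31 mmol/kg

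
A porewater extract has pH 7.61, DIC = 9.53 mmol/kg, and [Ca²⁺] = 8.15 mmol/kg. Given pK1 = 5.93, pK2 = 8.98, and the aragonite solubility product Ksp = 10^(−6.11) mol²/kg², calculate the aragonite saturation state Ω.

α₂ = 1 / (1 + [H⁺]/K2 + [H⁺]²/(K1K2)) = 1 / (1 + 10^+1.37 + 10^-0.31)
   = 1 / (1 + 23.442 + 0.48978) = 1/24.932 = 0.04011
[CO3²⁻] = α₂ × DIC = 0.04011 × 9.53 = 0.3822 mmol/kg
Ksp = 10^(−6.11) = 7.762×10^-7
Ω = [Ca²⁺][CO3²⁻]/Ksp = (8.15×10^-3)(3.822×10^-4) / 7.762×10^-7 = 4.01

Ω = 4.01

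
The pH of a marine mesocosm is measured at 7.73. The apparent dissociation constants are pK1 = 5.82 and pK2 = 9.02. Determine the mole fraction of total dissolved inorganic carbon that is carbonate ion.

α₂ = 1 / (1 + [H⁺]/K2 + [H⁺]²/(K1K2)) = 1 / (1 + 10^+1.29 + 10^-0.62)
   = 1 / (1 + 19.498 + 0.23988) = 1/20.738 = 0.04822

α₂ = 0.0482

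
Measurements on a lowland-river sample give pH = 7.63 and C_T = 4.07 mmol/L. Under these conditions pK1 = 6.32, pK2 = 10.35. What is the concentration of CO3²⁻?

α₂ = 1 / (1 + [H⁺]/K2 + [H⁺]²/(K1K2)) = 1 / (1 + 10^+2.72 + 10^+1.41)
   = 1 / (1 + 524.81 + 25.704) = 1/551.51 = 0.001813
[CO3²⁻] = α₂ × DIC = 0.001813 × 4.07 = 0.00738 mmol/L = 7.38 μmol/L

[CO3²⁻] = 7.38 μmol/L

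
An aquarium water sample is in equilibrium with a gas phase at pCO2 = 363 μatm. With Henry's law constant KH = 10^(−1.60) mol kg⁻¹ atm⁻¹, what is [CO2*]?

KH = 10^(−1.60) = 2.512×10^-2 mol kg⁻¹ atm⁻¹
[CO2*] = KH · pCO2 = 2.512×10^-2 × 363×10^-6 atm = 9.12×10^-6 mol/kg

[CO2*] = 9.12 μmol/kg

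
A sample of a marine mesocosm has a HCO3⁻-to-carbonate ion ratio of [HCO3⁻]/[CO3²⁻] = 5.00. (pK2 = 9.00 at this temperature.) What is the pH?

From K2 = [H⁺][CO3²⁻]/[HCO3⁻]:  pH = pK2 − log₁₀([HCO3⁻]/[CO3²⁻])
log₁₀(5.00) = +0.699
pH = 9.00 − (+0.699) = 8.30

pH = 8.30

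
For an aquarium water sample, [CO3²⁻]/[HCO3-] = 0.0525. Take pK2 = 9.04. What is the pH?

pH = 7.76

From K2 = [H⁺][CO3²⁻]/[HCO3-]:  pH = pK2 + log₁₀([CO3²⁻]/[HCO3-])
log₁₀(0.0525) = -1.280
pH = 9.04 + (-1.280) = 7.76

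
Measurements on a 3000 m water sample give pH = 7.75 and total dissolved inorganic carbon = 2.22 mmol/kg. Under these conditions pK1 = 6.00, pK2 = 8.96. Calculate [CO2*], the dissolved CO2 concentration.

α₀ = 1 / (1 + K1/[H⁺] + K1K2/[H⁺]²) = 1 / (1 + 10^+1.75 + 10^+0.54)
   = 1 / (1 + 56.234 + 3.4674) = 1/60.702 = 0.01647
[CO2*] = α₀ × DIC = 0.01647 × 2.22 = 0.0366 mmol/kg

[CO2*] = 0.0366 mmol/kg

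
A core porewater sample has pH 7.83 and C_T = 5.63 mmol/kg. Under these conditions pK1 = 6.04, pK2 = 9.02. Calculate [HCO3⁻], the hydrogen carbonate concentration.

α₁ = 1 / (1 + [H⁺]/K1 + K2/[H⁺]) = 1 / (1 + 10^-1.79 + 10^-1.19)
   = 1 / (1 + 0.016218 + 0.064565) = 1/1.0808 = 0.9253
[HCO3⁻] = α₁ × DIC = 0.9253 × 5.63 = 5.21 mmol/kg

[HCO3⁻] = 5.21 mmol/kg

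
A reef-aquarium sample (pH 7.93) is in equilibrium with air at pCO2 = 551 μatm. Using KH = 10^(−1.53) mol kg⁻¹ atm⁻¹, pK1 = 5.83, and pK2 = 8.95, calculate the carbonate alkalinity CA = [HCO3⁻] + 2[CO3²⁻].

[CO2*] = KH · pCO2 = 10^(−1.53) × 551×10^-6 = 1.626×10^-5 mol/kg
α₀ = 1/(1 + K1/[H⁺] + K1K2/[H⁺]²) = 1/(1 + 10^+2.10 + 10^+1.08) = 0.007199
DIC = [CO2*]/α₀ = 1.626×10^-5 / 0.007199 = 2.259 mmol/kg
CA = (α₁ + 2α₂)·DIC = (0.9063 + 2×0.08655) × 2.259 = 2.44 mmol/kg

CA = 2.44 mmol/kg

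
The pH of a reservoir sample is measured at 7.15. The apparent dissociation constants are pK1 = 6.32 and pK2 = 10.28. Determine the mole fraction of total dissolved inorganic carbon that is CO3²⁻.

α₂ = 0.000645

α₂ = 1 / (1 + [H⁺]/K2 + [H⁺]²/(K1K2)) = 1 / (1 + 10^+3.13 + 10^+2.30)
   = 1 / (1 + 1349.0 + 199.53) = 1/1549.5 = 0.0006454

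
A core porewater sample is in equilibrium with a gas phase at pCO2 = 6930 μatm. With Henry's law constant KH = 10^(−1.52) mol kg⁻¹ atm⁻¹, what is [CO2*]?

[CO2*] = 209 μmol/kg

KH = 10^(−1.52) = 3.020×10^-2 mol kg⁻¹ atm⁻¹
[CO2*] = KH · pCO2 = 3.020×10^-2 × 6930×10^-6 atm = 2.09×10^-4 mol/kg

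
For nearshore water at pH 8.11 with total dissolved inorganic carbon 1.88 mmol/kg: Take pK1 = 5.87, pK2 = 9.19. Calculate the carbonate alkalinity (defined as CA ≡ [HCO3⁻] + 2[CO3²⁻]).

CA = 2.01 mmol/kg

CA = [HCO3⁻] + 2[CO3²⁻] = (α₁ + 2α₂)·DIC
At pH 8.11: [H⁺]/K1 = 10^-2.24 = 0.0057544, K2/[H⁺] = 10^-1.08 = 0.083176
α₁ = 1/(1 + 0.0057544 + 0.083176) = 1/1.0889 = 0.9183; α₂ = α₁·K2/[H⁺] = 0.07638
α₁ + 2α₂ = 1.0711
CA = 1.0711 × 1.88 = 2.01 mmol/kg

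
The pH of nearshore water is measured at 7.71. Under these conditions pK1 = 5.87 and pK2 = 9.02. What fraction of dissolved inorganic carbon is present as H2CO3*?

α₀ = 0.0136

α₀ = 1 / (1 + K1/[H⁺] + K1K2/[H⁺]²) = 1 / (1 + 10^+1.84 + 10^+0.53)
   = 1 / (1 + 69.183 + 3.3884) = 1/73.572 = 0.01359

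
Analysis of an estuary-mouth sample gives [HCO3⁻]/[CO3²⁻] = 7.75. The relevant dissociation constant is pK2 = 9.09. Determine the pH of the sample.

From K2 = [H⁺][CO3²⁻]/[HCO3⁻]:  pH = pK2 − log₁₀([HCO3⁻]/[CO3²⁻])
log₁₀(7.75) = +0.889
pH = 9.09 − (+0.889) = 8.20

pH = 8.20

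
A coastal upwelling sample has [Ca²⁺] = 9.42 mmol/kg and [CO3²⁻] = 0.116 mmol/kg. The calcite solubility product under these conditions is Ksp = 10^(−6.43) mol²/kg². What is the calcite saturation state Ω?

Ω = 2.94

Ksp = 10^(−6.43) = 3.715×10^-7
Ω = [Ca²⁺][CO3²⁻]/Ksp = (9.42×10^-3)(0.116×10^-3) / 3.715×10^-7 = 2.94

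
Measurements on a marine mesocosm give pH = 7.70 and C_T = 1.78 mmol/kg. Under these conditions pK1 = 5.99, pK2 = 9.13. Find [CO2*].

[CO2*] = 0.0328 mmol/kg

α₀ = 1 / (1 + K1/[H⁺] + K1K2/[H⁺]²) = 1 / (1 + 10^+1.71 + 10^+0.28)
   = 1 / (1 + 51.286 + 1.9055) = 1/54.192 = 0.01845
[CO2*] = α₀ × DIC = 0.01845 × 1.78 = 0.0328 mmol/kg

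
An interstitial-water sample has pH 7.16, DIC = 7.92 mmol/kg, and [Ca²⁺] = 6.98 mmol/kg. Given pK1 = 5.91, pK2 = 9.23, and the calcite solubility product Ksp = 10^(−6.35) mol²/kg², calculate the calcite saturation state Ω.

Ω = 0.989

α₂ = 1 / (1 + [H⁺]/K2 + [H⁺]²/(K1K2)) = 1 / (1 + 10^+2.07 + 10^+0.82)
   = 1 / (1 + 117.49 + 6.6069) = 1/125.10 = 0.007994
[CO3²⁻] = α₂ × DIC = 0.007994 × 7.92 = 0.06331 mmol/kg
Ksp = 10^(−6.35) = 4.467×10^-7
Ω = [Ca²⁺][CO3²⁻]/Ksp = (6.98×10^-3)(6.331×10^-5) / 4.467×10^-7 = 0.989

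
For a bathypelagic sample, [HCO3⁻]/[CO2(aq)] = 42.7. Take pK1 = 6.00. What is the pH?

From K1 = [H⁺][HCO3⁻]/[CO2(aq)]:  pH = pK1 + log₁₀([HCO3⁻]/[CO2(aq)])
log₁₀(42.7) = +1.630
pH = 6.00 + (+1.630) = 7.63

pH = 7.63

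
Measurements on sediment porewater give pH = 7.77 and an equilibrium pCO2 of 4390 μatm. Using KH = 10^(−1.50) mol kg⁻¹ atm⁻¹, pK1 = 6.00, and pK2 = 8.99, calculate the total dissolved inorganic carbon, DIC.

DIC = 8.81 mmol/kg

[CO2*] = KH · pCO2 = 10^(−1.50) × 4390×10^-6 = 1.388×10^-4 mol/kg
α₀ = 1/(1 + K1/[H⁺] + K1K2/[H⁺]²) = 1/(1 + 10^+1.77 + 10^+0.55) = 0.01576
DIC = [CO2*]/α₀ = 1.388×10^-4 / 0.01576 = 8.81 mmol/kg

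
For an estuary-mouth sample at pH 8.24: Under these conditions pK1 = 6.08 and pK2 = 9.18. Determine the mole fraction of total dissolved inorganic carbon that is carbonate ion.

α₂ = 0.102

α₂ = 1 / (1 + [H⁺]/K2 + [H⁺]²/(K1K2)) = 1 / (1 + 10^+0.94 + 10^-1.22)
   = 1 / (1 + 8.7096 + 0.060256) = 1/9.7699 = 0.1024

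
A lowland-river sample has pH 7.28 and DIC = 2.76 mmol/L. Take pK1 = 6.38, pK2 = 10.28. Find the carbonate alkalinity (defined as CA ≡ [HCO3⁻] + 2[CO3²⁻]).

CA = [HCO3⁻] + 2[CO3²⁻] = (α₁ + 2α₂)·DIC
At pH 7.28: [H⁺]/K1 = 10^-0.90 = 0.12589, K2/[H⁺] = 10^-3.00 = 0.0010000
α₁ = 1/(1 + 0.12589 + 0.0010000) = 1/1.1269 = 0.8874; α₂ = α₁·K2/[H⁺] = 0.0008874
α₁ + 2α₂ = 0.8892
CA = 0.8892 × 2.76 = 2.45 mmol/L

CA = 2.45 mmol/L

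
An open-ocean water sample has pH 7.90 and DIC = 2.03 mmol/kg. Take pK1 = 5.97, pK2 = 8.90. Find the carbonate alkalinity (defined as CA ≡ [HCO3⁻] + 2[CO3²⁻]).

CA = [HCO3⁻] + 2[CO3²⁻] = (α₁ + 2α₂)·DIC
At pH 7.90: [H⁺]/K1 = 10^-1.93 = 0.011749, K2/[H⁺] = 10^-1.00 = 0.10000
α₁ = 1/(1 + 0.011749 + 0.10000) = 1/1.1117 = 0.8995; α₂ = α₁·K2/[H⁺] = 0.08995
α₁ + 2α₂ = 1.0794
CA = 1.0794 × 2.03 = 2.19 mmol/kg

CA = 2.19 mmol/kg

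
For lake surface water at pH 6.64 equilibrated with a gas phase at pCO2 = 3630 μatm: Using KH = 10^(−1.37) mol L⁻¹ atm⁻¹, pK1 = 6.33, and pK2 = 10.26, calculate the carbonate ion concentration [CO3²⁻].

[CO3²⁻] = 0.0758 μmol/L

[CO2*] = KH · pCO2 = 10^(−1.37) × 3630×10^-6 = 1.548×10^-4 mol/L
α₀ = 1/(1 + K1/[H⁺] + K1K2/[H⁺]²) = 1/(1 + 10^+0.31 + 10^-3.31) = 0.3287
DIC = [CO2*]/α₀ = 1.548×10^-4 / 0.3287 = 0.4711 mmol/L
[CO3²⁻] = α₂·DIC; α₂ = 0.0001610, so [CO3²⁻] = 0.0001610 × 0.4711 = 7.58×10^-5 mmol/L = 0.0758 μmol/L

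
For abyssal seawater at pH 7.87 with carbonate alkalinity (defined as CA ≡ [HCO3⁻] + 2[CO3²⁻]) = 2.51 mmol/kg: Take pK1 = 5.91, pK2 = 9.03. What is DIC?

CA = [HCO3⁻] + 2[CO3²⁻] = (α₁ + 2α₂)·DIC
At pH 7.87: [H⁺]/K1 = 10^-1.96 = 0.010965, K2/[H⁺] = 10^-1.16 = 0.069183
α₁ = 1/(1 + 0.010965 + 0.069183) = 1/1.0801 = 0.9258; α₂ = α₁·K2/[H⁺] = 0.06405
α₁ + 2α₂ = 1.0539
DIC = CA / (α₁ + 2α₂) = 2.51 / 1.0539 = 2.38 mmol/kg

DIC = 2.38 mmol/kg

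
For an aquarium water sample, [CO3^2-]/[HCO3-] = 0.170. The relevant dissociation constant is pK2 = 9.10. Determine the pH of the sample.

pH = 8.33

From K2 = [H⁺][CO3^2-]/[HCO3-]:  pH = pK2 + log₁₀([CO3^2-]/[HCO3-])
log₁₀(0.170) = -0.770
pH = 9.10 + (-0.770) = 8.33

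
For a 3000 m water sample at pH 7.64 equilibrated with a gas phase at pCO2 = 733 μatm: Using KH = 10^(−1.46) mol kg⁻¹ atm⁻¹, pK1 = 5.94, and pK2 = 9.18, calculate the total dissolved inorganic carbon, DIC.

[CO2*] = KH · pCO2 = 10^(−1.46) × 733×10^-6 = 2.542×10^-5 mol/kg
α₀ = 1/(1 + K1/[H⁺] + K1K2/[H⁺]²) = 1/(1 + 10^+1.70 + 10^+0.16) = 0.01902
DIC = [CO2*]/α₀ = 2.542×10^-5 / 0.01902 = 1.34 mmol/kg

DIC = 1.34 mmol/kg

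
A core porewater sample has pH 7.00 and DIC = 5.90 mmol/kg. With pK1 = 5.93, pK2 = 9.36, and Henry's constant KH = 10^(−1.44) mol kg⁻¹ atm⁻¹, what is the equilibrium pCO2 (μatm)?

α₀ = 1 / (1 + K1/[H⁺] + K1K2/[H⁺]²) = 1 / (1 + 10^+1.07 + 10^-1.29)
   = 1 / (1 + 11.749 + 0.051286) = 1/12.800 = 0.07812
[CO2*] = α₀ × DIC = 0.07812 × 5.90 = 0.4609 mmol/kg
pCO2 = [CO2*]/KH = 4.609×10^-4 / 3.631×10^-2 = 1.27×10^4 μatm

pCO2 = 1.27×10^4 μatm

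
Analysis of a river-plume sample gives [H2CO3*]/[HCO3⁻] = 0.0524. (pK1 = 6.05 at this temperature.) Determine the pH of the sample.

pH = 7.33

From K1 = [H⁺][HCO3⁻]/[H2CO3*]:  pH = pK1 − log₁₀([H2CO3*]/[HCO3⁻])
log₁₀(0.0524) = -1.281
pH = 6.05 − (-1.281) = 7.33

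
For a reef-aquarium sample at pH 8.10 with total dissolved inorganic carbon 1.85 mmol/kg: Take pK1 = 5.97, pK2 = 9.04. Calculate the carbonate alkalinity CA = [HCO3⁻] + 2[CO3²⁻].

CA = [HCO3⁻] + 2[CO3²⁻] = (α₁ + 2α₂)·DIC
At pH 8.10: [H⁺]/K1 = 10^-2.13 = 0.0074131, K2/[H⁺] = 10^-0.94 = 0.11482
α₁ = 1/(1 + 0.0074131 + 0.11482) = 1/1.1222 = 0.8911; α₂ = α₁·K2/[H⁺] = 0.1023
α₁ + 2α₂ = 1.0957
CA = 1.0957 × 1.85 = 2.03 mmol/kg

CA = 2.03 mmol/kg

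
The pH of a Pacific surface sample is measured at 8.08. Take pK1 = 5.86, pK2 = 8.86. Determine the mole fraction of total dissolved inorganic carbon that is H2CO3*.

α₀ = 0.00514

α₀ = 1 / (1 + K1/[H⁺] + K1K2/[H⁺]²) = 1 / (1 + 10^+2.22 + 10^+1.44)
   = 1 / (1 + 165.96 + 27.542) = 1/194.50 = 0.005141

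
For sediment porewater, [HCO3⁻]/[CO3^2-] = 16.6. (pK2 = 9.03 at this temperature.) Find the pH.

From K2 = [H⁺][CO3^2-]/[HCO3⁻]:  pH = pK2 − log₁₀([HCO3⁻]/[CO3^2-])
log₁₀(16.6) = +1.220
pH = 9.03 − (+1.220) = 7.81

pH = 7.81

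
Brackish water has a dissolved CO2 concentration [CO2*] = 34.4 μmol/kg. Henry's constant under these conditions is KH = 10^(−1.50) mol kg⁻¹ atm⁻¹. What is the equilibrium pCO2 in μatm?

pCO2 = 1090 μatm

KH = 10^(−1.50) = 3.162×10^-2 mol kg⁻¹ atm⁻¹
pCO2 = [CO2*]/KH = 34.4×10^-6 / 3.162×10^-2 = 1.09×10^-3 atm = 1090 μatm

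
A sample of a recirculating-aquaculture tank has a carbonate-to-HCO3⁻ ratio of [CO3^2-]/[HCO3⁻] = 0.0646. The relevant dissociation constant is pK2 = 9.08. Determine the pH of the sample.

pH = 7.89

From K2 = [H⁺][CO3^2-]/[HCO3⁻]:  pH = pK2 + log₁₀([CO3^2-]/[HCO3⁻])
log₁₀(0.0646) = -1.190
pH = 9.08 + (-1.190) = 7.89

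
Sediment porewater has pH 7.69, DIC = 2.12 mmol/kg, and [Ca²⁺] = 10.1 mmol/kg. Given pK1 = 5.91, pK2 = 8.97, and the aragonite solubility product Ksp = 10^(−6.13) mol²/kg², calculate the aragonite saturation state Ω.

α₂ = 1 / (1 + [H⁺]/K2 + [H⁺]²/(K1K2)) = 1 / (1 + 10^+1.28 + 10^-0.50)
   = 1 / (1 + 19.055 + 0.31623) = 1/20.371 = 0.04909
[CO3²⁻] = α₂ × DIC = 0.04909 × 2.12 = 0.1041 mmol/kg
Ksp = 10^(−6.13) = 7.413×10^-7
Ω = [Ca²⁺][CO3²⁻]/Ksp = (10.1×10^-3)(1.041×10^-4) / 7.413×10^-7 = 1.42

Ω = 1.42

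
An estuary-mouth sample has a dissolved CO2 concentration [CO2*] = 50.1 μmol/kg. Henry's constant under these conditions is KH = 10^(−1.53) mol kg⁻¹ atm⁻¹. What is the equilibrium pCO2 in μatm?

KH = 10^(−1.53) = 2.951×10^-2 mol kg⁻¹ atm⁻¹
pCO2 = [CO2*]/KH = 50.1×10^-6 / 2.951×10^-2 = 1.70×10^-3 atm = 1700 μatm

pCO2 = 1700 μatm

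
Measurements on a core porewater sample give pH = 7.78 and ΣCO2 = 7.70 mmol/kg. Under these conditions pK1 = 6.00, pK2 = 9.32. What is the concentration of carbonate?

[CO3²⁻] = 0.212 mmol/kg

α₂ = 1 / (1 + [H⁺]/K2 + [H⁺]²/(K1K2)) = 1 / (1 + 10^+1.54 + 10^-0.24)
   = 1 / (1 + 34.674 + 0.57544) = 1/36.249 = 0.02759
[CO3²⁻] = α₂ × DIC = 0.02759 × 7.70 = 0.212 mmol/kg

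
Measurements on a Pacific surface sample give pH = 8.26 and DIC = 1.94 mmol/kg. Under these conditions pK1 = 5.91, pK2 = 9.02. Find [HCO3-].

[HCO3⁻] = 1.65 mmol/kg

α₁ = 1 / (1 + [H⁺]/K1 + K2/[H⁺]) = 1 / (1 + 10^-2.35 + 10^-0.76)
   = 1 / (1 + 0.0044668 + 0.17378) = 1/1.1782 = 0.8487
[HCO3⁻] = α₁ × DIC = 0.8487 × 1.94 = 1.65 mmol/kg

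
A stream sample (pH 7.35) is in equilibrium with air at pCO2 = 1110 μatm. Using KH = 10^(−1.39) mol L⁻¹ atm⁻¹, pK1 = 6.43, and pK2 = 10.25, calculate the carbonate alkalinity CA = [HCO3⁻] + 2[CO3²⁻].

CA = 0.377 mmol/L

[CO2*] = KH · pCO2 = 10^(−1.39) × 1110×10^-6 = 4.522×10^-5 mol/L
α₀ = 1/(1 + K1/[H⁺] + K1K2/[H⁺]²) = 1/(1 + 10^+0.92 + 10^-1.98) = 0.1072
DIC = [CO2*]/α₀ = 4.522×10^-5 / 0.1072 = 0.4218 mmol/L
CA = (α₁ + 2α₂)·DIC = (0.8917 + 2×0.001123) × 0.4218 = 0.377 mmol/L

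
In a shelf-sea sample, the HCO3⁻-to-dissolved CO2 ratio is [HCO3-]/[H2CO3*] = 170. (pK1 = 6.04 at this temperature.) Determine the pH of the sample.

From K1 = [H⁺][HCO3-]/[H2CO3*]:  pH = pK1 + log₁₀([HCO3-]/[H2CO3*])
log₁₀(170) = +2.230
pH = 6.04 + (+2.230) = 8.27

pH = 8.27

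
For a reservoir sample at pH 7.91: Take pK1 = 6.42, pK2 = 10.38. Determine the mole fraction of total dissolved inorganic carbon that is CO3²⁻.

α₂ = 1 / (1 + [H⁺]/K2 + [H⁺]²/(K1K2)) = 1 / (1 + 10^+2.47 + 10^+0.98)
   = 1 / (1 + 295.12 + 9.5499) = 1/305.67 = 0.003271

α₂ = 0.00327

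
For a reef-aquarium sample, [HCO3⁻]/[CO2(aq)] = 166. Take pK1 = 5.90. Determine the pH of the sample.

From K1 = [H⁺][HCO3⁻]/[CO2(aq)]:  pH = pK1 + log₁₀([HCO3⁻]/[CO2(aq)])
log₁₀(166) = +2.220
pH = 5.90 + (+2.220) = 8.12

pH = 8.12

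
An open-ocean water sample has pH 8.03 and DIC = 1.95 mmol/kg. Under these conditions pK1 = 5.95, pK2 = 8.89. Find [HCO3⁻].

[HCO3⁻] = 1.70 mmol/kg

α₁ = 1 / (1 + [H⁺]/K1 + K2/[H⁺]) = 1 / (1 + 10^-2.08 + 10^-0.86)
   = 1 / (1 + 0.0083176 + 0.13804) = 1/1.1464 = 0.8723
[HCO3⁻] = α₁ × DIC = 0.8723 × 1.95 = 1.70 mmol/kg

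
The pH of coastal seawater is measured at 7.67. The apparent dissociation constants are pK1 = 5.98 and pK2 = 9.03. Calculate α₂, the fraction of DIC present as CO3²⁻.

α₂ = 1 / (1 + [H⁺]/K2 + [H⁺]²/(K1K2)) = 1 / (1 + 10^+1.36 + 10^-0.33)
   = 1 / (1 + 22.909 + 0.46774) = 1/24.376 = 0.04102

α₂ = 0.0410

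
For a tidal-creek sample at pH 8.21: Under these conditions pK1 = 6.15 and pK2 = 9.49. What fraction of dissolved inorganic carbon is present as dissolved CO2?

α₀ = 0.00821

α₀ = 1 / (1 + K1/[H⁺] + K1K2/[H⁺]²) = 1 / (1 + 10^+2.06 + 10^+0.78)
   = 1 / (1 + 114.82 + 6.0256) = 1/121.84 = 0.008207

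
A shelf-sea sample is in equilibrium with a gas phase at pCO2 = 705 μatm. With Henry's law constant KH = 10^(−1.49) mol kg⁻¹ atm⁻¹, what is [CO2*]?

[CO2*] = 22.8 μmol/kg

KH = 10^(−1.49) = 3.236×10^-2 mol kg⁻¹ atm⁻¹
[CO2*] = KH · pCO2 = 3.236×10^-2 × 705×10^-6 atm = 2.28×10^-5 mol/kg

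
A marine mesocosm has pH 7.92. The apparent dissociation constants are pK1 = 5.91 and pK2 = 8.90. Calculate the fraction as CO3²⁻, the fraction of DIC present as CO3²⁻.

α₂ = 0.0940

α₂ = 1 / (1 + [H⁺]/K2 + [H⁺]²/(K1K2)) = 1 / (1 + 10^+0.98 + 10^-1.03)
   = 1 / (1 + 9.5499 + 0.093325) = 1/10.643 = 0.09396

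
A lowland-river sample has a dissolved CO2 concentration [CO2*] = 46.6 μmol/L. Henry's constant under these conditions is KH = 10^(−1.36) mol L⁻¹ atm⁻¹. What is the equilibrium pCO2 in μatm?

KH = 10^(−1.36) = 4.365×10^-2 mol L⁻¹ atm⁻¹
pCO2 = [CO2*]/KH = 46.6×10^-6 / 4.365×10^-2 = 1.07×10^-3 atm = 1070 μatm

pCO2 = 1070 μatm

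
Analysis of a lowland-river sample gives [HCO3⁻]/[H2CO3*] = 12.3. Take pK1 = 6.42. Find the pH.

From K1 = [H⁺][HCO3⁻]/[H2CO3*]:  pH = pK1 + log₁₀([HCO3⁻]/[H2CO3*])
log₁₀(12.3) = +1.090
pH = 6.42 + (+1.090) = 7.51

pH = 7.51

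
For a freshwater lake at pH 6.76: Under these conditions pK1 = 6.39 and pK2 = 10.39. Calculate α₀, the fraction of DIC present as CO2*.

α₀ = 1 / (1 + K1/[H⁺] + K1K2/[H⁺]²) = 1 / (1 + 10^+0.37 + 10^-3.26)
   = 1 / (1 + 2.3442 + 0.00054954) = 1/3.3448 = 0.2990

α₀ = 0.299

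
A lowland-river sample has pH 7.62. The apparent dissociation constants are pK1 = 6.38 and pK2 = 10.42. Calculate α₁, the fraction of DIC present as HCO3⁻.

α₁ = 0.944

α₁ = 1 / (1 + [H⁺]/K1 + K2/[H⁺]) = 1 / (1 + 10^-1.24 + 10^-2.80)
   = 1 / (1 + 0.057544 + 0.0015849) = 1/1.0591 = 0.9442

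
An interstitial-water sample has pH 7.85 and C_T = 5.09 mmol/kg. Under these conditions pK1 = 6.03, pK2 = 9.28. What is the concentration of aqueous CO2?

α₀ = 1 / (1 + K1/[H⁺] + K1K2/[H⁺]²) = 1 / (1 + 10^+1.82 + 10^+0.39)
   = 1 / (1 + 66.069 + 2.4547) = 1/69.524 = 0.01438
[CO2*] = α₀ × DIC = 0.01438 × 5.09 = 0.0732 mmol/kg

[CO2*] = 0.0732 mmol/kg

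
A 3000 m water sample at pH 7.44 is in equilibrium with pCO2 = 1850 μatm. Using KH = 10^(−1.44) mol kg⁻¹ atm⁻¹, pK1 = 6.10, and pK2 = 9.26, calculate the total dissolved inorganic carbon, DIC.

DIC = 1.56 mmol/kg

[CO2*] = KH · pCO2 = 10^(−1.44) × 1850×10^-6 = 6.717×10^-5 mol/kg
α₀ = 1/(1 + K1/[H⁺] + K1K2/[H⁺]²) = 1/(1 + 10^+1.34 + 10^-0.48) = 0.04309
DIC = [CO2*]/α₀ = 6.717×10^-5 / 0.04309 = 1.56 mmol/kg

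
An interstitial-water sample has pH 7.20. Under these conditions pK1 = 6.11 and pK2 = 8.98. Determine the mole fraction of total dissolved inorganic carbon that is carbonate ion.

α₂ = 0.0151

α₂ = 1 / (1 + [H⁺]/K2 + [H⁺]²/(K1K2)) = 1 / (1 + 10^+1.78 + 10^+0.69)
   = 1 / (1 + 60.256 + 4.8978) = 1/66.154 = 0.01512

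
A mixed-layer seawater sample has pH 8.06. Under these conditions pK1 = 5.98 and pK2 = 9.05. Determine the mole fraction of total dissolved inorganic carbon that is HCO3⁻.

α₁ = 1 / (1 + [H⁺]/K1 + K2/[H⁺]) = 1 / (1 + 10^-2.08 + 10^-0.99)
   = 1 / (1 + 0.0083176 + 0.10233) = 1/1.1106 = 0.9004

α₁ = 0.900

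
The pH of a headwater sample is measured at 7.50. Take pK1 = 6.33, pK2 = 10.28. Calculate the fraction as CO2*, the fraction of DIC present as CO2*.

α₀ = 1 / (1 + K1/[H⁺] + K1K2/[H⁺]²) = 1 / (1 + 10^+1.17 + 10^-1.61)
   = 1 / (1 + 14.791 + 0.024547) = 1/15.816 = 0.06323

α₀ = 0.0632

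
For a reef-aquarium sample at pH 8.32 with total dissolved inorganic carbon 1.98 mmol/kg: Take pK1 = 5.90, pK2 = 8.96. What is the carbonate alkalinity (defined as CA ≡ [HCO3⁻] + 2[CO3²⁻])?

CA = [HCO3⁻] + 2[CO3²⁻] = (α₁ + 2α₂)·DIC
At pH 8.32: [H⁺]/K1 = 10^-2.42 = 0.0038019, K2/[H⁺] = 10^-0.64 = 0.22909
α₁ = 1/(1 + 0.0038019 + 0.22909) = 1/1.2329 = 0.8111; α₂ = α₁·K2/[H⁺] = 0.1858
α₁ + 2α₂ = 1.1827
CA = 1.1827 × 1.98 = 2.34 mmol/kg

CA = 2.34 mmol/kg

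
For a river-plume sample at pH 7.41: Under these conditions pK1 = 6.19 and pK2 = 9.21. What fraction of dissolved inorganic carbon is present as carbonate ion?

α₂ = 0.0147

α₂ = 1 / (1 + [H⁺]/K2 + [H⁺]²/(K1K2)) = 1 / (1 + 10^+1.80 + 10^+0.58)
   = 1 / (1 + 63.096 + 3.8019) = 1/67.898 = 0.01473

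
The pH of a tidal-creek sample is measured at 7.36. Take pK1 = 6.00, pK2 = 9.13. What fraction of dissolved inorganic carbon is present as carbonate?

α₂ = 0.0160

α₂ = 1 / (1 + [H⁺]/K2 + [H⁺]²/(K1K2)) = 1 / (1 + 10^+1.77 + 10^+0.41)
   = 1 / (1 + 58.884 + 2.5704) = 1/62.455 = 0.01601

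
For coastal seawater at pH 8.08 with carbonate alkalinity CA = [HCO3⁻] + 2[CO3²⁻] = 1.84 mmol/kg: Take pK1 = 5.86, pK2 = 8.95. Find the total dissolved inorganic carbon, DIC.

DIC = 1.65 mmol/kg

CA = [HCO3⁻] + 2[CO3²⁻] = (α₁ + 2α₂)·DIC
At pH 8.08: [H⁺]/K1 = 10^-2.22 = 0.0060256, K2/[H⁺] = 10^-0.87 = 0.13490
α₁ = 1/(1 + 0.0060256 + 0.13490) = 1/1.1409 = 0.8765; α₂ = α₁·K2/[H⁺] = 0.1182
α₁ + 2α₂ = 1.1130
DIC = CA / (α₁ + 2α₂) = 1.84 / 1.1130 = 1.65 mmol/kg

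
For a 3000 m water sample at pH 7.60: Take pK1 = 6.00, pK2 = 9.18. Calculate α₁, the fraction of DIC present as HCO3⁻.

α₁ = 0.951

α₁ = 1 / (1 + [H⁺]/K1 + K2/[H⁺]) = 1 / (1 + 10^-1.60 + 10^-1.58)
   = 1 / (1 + 0.025119 + 0.026303) = 1/1.0514 = 0.9511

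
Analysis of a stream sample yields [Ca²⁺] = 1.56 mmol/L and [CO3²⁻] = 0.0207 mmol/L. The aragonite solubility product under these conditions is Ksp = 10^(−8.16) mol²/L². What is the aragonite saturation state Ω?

Ω = 4.67

Ksp = 10^(−8.16) = 6.918×10^-9
Ω = [Ca²⁺][CO3²⁻]/Ksp = (1.56×10^-3)(0.0207×10^-3) / 6.918×10^-9 = 4.67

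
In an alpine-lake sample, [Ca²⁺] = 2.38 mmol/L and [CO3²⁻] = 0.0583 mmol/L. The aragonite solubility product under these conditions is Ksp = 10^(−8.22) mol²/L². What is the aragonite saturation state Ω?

Ω = 23.0

Ksp = 10^(−8.22) = 6.026×10^-9
Ω = [Ca²⁺][CO3²⁻]/Ksp = (2.38×10^-3)(0.0583×10^-3) / 6.026×10^-9 = 23.0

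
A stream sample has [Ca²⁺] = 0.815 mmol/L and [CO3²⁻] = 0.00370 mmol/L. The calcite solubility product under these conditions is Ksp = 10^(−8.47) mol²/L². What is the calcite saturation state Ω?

Ksp = 10^(−8.47) = 3.388×10^-9
Ω = [Ca²⁺][CO3²⁻]/Ksp = (0.815×10^-3)(0.00370×10^-3) / 3.388×10^-9 = 0.890

Ω = 0.890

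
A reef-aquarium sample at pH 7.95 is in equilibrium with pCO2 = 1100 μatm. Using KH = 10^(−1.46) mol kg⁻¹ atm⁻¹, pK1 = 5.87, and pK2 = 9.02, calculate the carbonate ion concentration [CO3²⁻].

[CO3²⁻] = 0.390 mmol/kg

[CO2*] = KH · pCO2 = 10^(−1.46) × 1100×10^-6 = 3.814×10^-5 mol/kg
α₀ = 1/(1 + K1/[H⁺] + K1K2/[H⁺]²) = 1/(1 + 10^+2.08 + 10^+1.01) = 0.007607
DIC = [CO2*]/α₀ = 3.814×10^-5 / 0.007607 = 5.014 mmol/kg
[CO3²⁻] = α₂·DIC; α₂ = 0.07784, so [CO3²⁻] = 0.07784 × 5.014 = 0.390 mmol/kg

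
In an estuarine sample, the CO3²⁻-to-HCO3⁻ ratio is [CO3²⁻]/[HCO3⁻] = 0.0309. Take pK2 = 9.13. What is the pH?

From K2 = [H⁺][CO3²⁻]/[HCO3⁻]:  pH = pK2 + log₁₀([CO3²⁻]/[HCO3⁻])
log₁₀(0.0309) = -1.510
pH = 9.13 + (-1.510) = 7.62

pH = 7.62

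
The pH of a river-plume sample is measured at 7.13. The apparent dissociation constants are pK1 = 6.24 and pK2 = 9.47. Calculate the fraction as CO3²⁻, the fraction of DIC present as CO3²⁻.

α₂ = 0.00403

α₂ = 1 / (1 + [H⁺]/K2 + [H⁺]²/(K1K2)) = 1 / (1 + 10^+2.34 + 10^+1.45)
   = 1 / (1 + 218.78 + 28.184) = 1/247.96 = 0.004033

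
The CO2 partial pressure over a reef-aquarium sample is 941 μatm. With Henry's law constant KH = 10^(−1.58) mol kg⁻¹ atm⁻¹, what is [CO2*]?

[CO2*] = 24.8 μmol/kg

KH = 10^(−1.58) = 2.630×10^-2 mol kg⁻¹ atm⁻¹
[CO2*] = KH · pCO2 = 2.630×10^-2 × 941×10^-6 atm = 2.48×10^-5 mol/kg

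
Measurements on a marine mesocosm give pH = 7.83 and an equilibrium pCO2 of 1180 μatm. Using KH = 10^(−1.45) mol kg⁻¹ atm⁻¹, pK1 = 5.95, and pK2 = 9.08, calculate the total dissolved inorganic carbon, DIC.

[CO2*] = KH · pCO2 = 10^(−1.45) × 1180×10^-6 = 4.187×10^-5 mol/kg
α₀ = 1/(1 + K1/[H⁺] + K1K2/[H⁺]²) = 1/(1 + 10^+1.88 + 10^+0.63) = 0.01233
DIC = [CO2*]/α₀ = 4.187×10^-5 / 0.01233 = 3.40 mmol/kg

DIC = 3.40 mmol/kg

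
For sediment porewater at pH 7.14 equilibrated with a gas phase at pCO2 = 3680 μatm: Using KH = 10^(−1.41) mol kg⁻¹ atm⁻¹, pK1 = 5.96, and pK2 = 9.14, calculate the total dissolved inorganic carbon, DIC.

DIC = 2.33 mmol/kg

[CO2*] = KH · pCO2 = 10^(−1.41) × 3680×10^-6 = 1.432×10^-4 mol/kg
α₀ = 1/(1 + K1/[H⁺] + K1K2/[H⁺]²) = 1/(1 + 10^+1.18 + 10^-0.82) = 0.06140
DIC = [CO2*]/α₀ = 1.432×10^-4 / 0.06140 = 2.33 mmol/kg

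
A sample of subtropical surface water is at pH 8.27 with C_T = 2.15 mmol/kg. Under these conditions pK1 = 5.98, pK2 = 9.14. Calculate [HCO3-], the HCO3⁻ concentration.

α₁ = 1 / (1 + [H⁺]/K1 + K2/[H⁺]) = 1 / (1 + 10^-2.29 + 10^-0.87)
   = 1 / (1 + 0.0051286 + 0.13490) = 1/1.1400 = 0.8772
[HCO3⁻] = α₁ × DIC = 0.8772 × 2.15 = 1.89 mmol/kg

[HCO3⁻] = 1.89 mmol/kg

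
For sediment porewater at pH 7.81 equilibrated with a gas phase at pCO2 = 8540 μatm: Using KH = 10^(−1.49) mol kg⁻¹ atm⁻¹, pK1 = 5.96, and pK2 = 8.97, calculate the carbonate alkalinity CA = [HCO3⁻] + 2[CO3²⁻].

[CO2*] = KH · pCO2 = 10^(−1.49) × 8540×10^-6 = 2.763×10^-4 mol/kg
α₀ = 1/(1 + K1/[H⁺] + K1K2/[H⁺]²) = 1/(1 + 10^+1.85 + 10^+0.69) = 0.01304
DIC = [CO2*]/α₀ = 2.763×10^-4 / 0.01304 = 21.19 mmol/kg
CA = (α₁ + 2α₂)·DIC = (0.9231 + 2×0.06386) × 21.19 = 22.3 mmol/kg

CA = 22.3 mmol/kg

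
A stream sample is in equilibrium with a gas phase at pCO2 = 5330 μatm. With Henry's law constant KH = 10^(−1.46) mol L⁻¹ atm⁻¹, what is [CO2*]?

[CO2*] = 185 μmol/L

KH = 10^(−1.46) = 3.467×10^-2 mol L⁻¹ atm⁻¹
[CO2*] = KH · pCO2 = 3.467×10^-2 × 5330×10^-6 atm = 1.85×10^-4 mol/L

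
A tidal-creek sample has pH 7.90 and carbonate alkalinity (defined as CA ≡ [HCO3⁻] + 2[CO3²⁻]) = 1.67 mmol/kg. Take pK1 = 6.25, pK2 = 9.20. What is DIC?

DIC = 1.63 mmol/kg

CA = [HCO3⁻] + 2[CO3²⁻] = (α₁ + 2α₂)·DIC
At pH 7.90: [H⁺]/K1 = 10^-1.65 = 0.022387, K2/[H⁺] = 10^-1.30 = 0.050119
α₁ = 1/(1 + 0.022387 + 0.050119) = 1/1.0725 = 0.9324; α₂ = α₁·K2/[H⁺] = 0.04673
α₁ + 2α₂ = 1.0259
DIC = CA / (α₁ + 2α₂) = 1.67 / 1.0259 = 1.63 mmol/kg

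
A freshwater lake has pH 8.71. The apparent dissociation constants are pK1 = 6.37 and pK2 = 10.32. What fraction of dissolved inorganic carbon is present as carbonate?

α₂ = 0.0239

α₂ = 1 / (1 + [H⁺]/K2 + [H⁺]²/(K1K2)) = 1 / (1 + 10^+1.61 + 10^-0.73)
   = 1 / (1 + 40.738 + 0.18621) = 1/41.924 = 0.02385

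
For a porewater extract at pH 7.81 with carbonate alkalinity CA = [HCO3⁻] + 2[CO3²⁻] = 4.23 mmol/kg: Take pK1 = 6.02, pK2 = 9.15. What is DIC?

CA = [HCO3⁻] + 2[CO3²⁻] = (α₁ + 2α₂)·DIC
At pH 7.81: [H⁺]/K1 = 10^-1.79 = 0.016218, K2/[H⁺] = 10^-1.34 = 0.045709
α₁ = 1/(1 + 0.016218 + 0.045709) = 1/1.0619 = 0.9417; α₂ = α₁·K2/[H⁺] = 0.04304
α₁ + 2α₂ = 1.0278
DIC = CA / (α₁ + 2α₂) = 4.23 / 1.0278 = 4.12 mmol/kg

DIC = 4.12 mmol/kg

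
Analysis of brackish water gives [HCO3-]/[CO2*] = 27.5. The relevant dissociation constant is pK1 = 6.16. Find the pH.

pH = 7.60

From K1 = [H⁺][HCO3-]/[CO2*]:  pH = pK1 + log₁₀([HCO3-]/[CO2*])
log₁₀(27.5) = +1.439
pH = 6.16 + (+1.439) = 7.60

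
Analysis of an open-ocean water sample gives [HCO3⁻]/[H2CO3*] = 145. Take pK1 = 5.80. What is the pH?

From K1 = [H⁺][HCO3⁻]/[H2CO3*]:  pH = pK1 + log₁₀([HCO3⁻]/[H2CO3*])
log₁₀(145) = +2.161
pH = 5.80 + (+2.161) = 7.96

pH = 7.96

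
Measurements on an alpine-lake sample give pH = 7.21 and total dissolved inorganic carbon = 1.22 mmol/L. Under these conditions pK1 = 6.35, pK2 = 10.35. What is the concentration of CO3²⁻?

[CO3²⁻] = 0.776 μmol/L

α₂ = 1 / (1 + [H⁺]/K2 + [H⁺]²/(K1K2)) = 1 / (1 + 10^+3.14 + 10^+2.28)
   = 1 / (1 + 1380.4 + 190.55) = 1/1571.9 = 0.0006362
[CO3²⁻] = α₂ × DIC = 0.0006362 × 1.22 = 0.000776 mmol/L = 0.776 μmol/L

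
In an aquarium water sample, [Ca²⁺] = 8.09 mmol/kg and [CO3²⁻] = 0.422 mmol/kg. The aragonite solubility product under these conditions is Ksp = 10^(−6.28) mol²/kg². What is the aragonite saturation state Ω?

Ω = 6.51

Ksp = 10^(−6.28) = 5.248×10^-7
Ω = [Ca²⁺][CO3²⁻]/Ksp = (8.09×10^-3)(0.422×10^-3) / 5.248×10^-7 = 6.51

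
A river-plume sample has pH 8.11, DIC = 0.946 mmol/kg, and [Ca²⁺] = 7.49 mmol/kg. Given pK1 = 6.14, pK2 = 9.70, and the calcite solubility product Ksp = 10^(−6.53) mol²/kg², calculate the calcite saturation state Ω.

Ω = 0.595

α₂ = 1 / (1 + [H⁺]/K2 + [H⁺]²/(K1K2)) = 1 / (1 + 10^+1.59 + 10^-0.38)
   = 1 / (1 + 38.905 + 0.41687) = 1/40.321 = 0.02480
[CO3²⁻] = α₂ × DIC = 0.02480 × 0.946 = 0.02346 mmol/kg
Ksp = 10^(−6.53) = 2.951×10^-7
Ω = [Ca²⁺][CO3²⁻]/Ksp = (7.49×10^-3)(2.346×10^-5) / 2.951×10^-7 = 0.595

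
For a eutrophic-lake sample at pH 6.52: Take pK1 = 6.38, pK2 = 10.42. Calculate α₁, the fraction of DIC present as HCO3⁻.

α₁ = 0.580

α₁ = 1 / (1 + [H⁺]/K1 + K2/[H⁺]) = 1 / (1 + 10^-0.14 + 10^-3.90)
   = 1 / (1 + 0.72444 + 0.00012589) = 1/1.7246 = 0.5799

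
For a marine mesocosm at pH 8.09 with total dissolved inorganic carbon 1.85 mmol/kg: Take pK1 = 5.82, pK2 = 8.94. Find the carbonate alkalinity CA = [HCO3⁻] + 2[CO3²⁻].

CA = [HCO3⁻] + 2[CO3²⁻] = (α₁ + 2α₂)·DIC
At pH 8.09: [H⁺]/K1 = 10^-2.27 = 0.0053703, K2/[H⁺] = 10^-0.85 = 0.14125
α₁ = 1/(1 + 0.0053703 + 0.14125) = 1/1.1466 = 0.8721; α₂ = α₁·K2/[H⁺] = 0.1232
α₁ + 2α₂ = 1.1185
CA = 1.1185 × 1.85 = 2.07 mmol/kg

CA = 2.07 mmol/kg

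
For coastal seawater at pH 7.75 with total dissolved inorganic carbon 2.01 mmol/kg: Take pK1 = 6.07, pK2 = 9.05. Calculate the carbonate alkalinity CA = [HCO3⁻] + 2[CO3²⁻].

CA = 2.06 mmol/kg

CA = [HCO3⁻] + 2[CO3²⁻] = (α₁ + 2α₂)·DIC
At pH 7.75: [H⁺]/K1 = 10^-1.68 = 0.020893, K2/[H⁺] = 10^-1.30 = 0.050119
α₁ = 1/(1 + 0.020893 + 0.050119) = 1/1.0710 = 0.9337; α₂ = α₁·K2/[H⁺] = 0.04680
α₁ + 2α₂ = 1.0273
CA = 1.0273 × 2.01 = 2.06 mmol/kg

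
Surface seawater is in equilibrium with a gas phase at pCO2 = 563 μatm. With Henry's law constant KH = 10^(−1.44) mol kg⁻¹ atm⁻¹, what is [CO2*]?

KH = 10^(−1.44) = 3.631×10^-2 mol kg⁻¹ atm⁻¹
[CO2*] = KH · pCO2 = 3.631×10^-2 × 563×10^-6 atm = 2.04×10^-5 mol/kg

[CO2*] = 20.4 μmol/kg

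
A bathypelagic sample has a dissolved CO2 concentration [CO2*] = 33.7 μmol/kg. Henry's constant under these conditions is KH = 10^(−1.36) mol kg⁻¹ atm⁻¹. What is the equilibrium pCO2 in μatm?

pCO2 = 772 μatm

KH = 10^(−1.36) = 4.365×10^-2 mol kg⁻¹ atm⁻¹
pCO2 = [CO2*]/KH = 33.7×10^-6 / 4.365×10^-2 = 7.72×10^-4 atm = 772 μatm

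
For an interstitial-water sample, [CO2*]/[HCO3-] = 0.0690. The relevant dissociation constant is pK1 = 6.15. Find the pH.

From K1 = [H⁺][HCO3-]/[CO2*]:  pH = pK1 − log₁₀([CO2*]/[HCO3-])
log₁₀(0.0690) = -1.161
pH = 6.15 − (-1.161) = 7.31

pH = 7.31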